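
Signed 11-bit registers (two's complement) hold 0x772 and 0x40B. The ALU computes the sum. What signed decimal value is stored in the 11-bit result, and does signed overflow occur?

893; overflow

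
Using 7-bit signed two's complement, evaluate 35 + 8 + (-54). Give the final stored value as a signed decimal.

-11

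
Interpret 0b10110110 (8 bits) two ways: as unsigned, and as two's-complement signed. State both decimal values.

unsigned = 182, signed = -74

Unsigned: 10110110 = 182.
Signed: MSB=1 → 182 − 256 = -74.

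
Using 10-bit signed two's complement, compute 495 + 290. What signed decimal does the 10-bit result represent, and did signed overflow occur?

-239; overflow

495 → 0111101111
290 → 0100100010
  0111101111
+ 0100100010
= 1100010001
Result 1100010001: MSB = 1 → 785 − 1024 = -239.
Both addends are non-negative but the stored result is negative: signed overflow. The true value 495 + 290 = 785 lies outside [-512, 511].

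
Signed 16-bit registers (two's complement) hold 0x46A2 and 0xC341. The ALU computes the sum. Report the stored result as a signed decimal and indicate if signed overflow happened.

2531; no overflow

0x46A2 = 0100011010100010 = 18082 (signed)
0xC341 = 1100001101000001 = -15551 (signed)
  0100011010100010
+ 1100001101000001
= 0000100111100011  (discard carry-out 1)
Result 0000100111100011: MSB = 0 → value 2531.
Addends have opposite signs, so signed overflow cannot occur.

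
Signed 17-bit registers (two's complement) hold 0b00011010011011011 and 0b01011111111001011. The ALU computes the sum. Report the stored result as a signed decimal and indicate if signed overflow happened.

0b00011010011011011 → 00011010011011011 = 13531 (signed)
0b01011111111001011 → 01011111111001011 = 49099 (signed)
  00011010011011011
+ 01011111111001011
= 01111010010100110
Result 01111010010100110: MSB = 0 → value 62630.
Both addends are non-negative and so is the stored result: no signed overflow.

62630; no overflow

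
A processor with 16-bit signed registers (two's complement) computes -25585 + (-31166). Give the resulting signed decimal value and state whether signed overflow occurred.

8785; overflow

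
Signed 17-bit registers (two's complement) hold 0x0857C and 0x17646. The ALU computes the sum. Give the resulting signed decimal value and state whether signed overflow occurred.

0x0857C = 01000010101111100 = 34172 (signed)
0x17646 = 10111011001000110 = -35258 (signed)
  01000010101111100
+ 10111011001000110
= 11111101111000010
Result 11111101111000010: MSB = 1 → 129986 − 131072 = -1086.
Addends have opposite signs, so signed overflow cannot occur.

-1086; no overflow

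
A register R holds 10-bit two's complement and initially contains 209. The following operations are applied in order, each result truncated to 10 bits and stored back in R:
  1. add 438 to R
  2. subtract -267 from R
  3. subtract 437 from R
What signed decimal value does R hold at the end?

477

Start: R = 209 = 0011010001.
R = 209 + 438 = 647; wraps to -377 = 1010000111
R = -377 − (-267) = -110 = 1110010010
R = -110 − 437 = -547; wraps to 477 = 0111011101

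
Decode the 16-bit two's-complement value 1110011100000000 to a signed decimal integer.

-6400

MSB is 1, so the value is negative.
Unsigned reading: 59136. Subtract 2^16 = 65536: 59136 − 65536 = -6400.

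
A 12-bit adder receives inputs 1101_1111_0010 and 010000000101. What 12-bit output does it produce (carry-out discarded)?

000111110111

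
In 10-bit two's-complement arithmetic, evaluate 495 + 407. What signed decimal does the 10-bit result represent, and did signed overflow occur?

495 → 0111101111
407 → 0110010111
  0111101111
+ 0110010111
= 1110000110
Result 1110000110: MSB = 1 → 902 − 1024 = -122.
Both addends are non-negative but the stored result is negative: signed overflow. The true value 495 + 407 = 902 lies outside [-512, 511].

-122; overflow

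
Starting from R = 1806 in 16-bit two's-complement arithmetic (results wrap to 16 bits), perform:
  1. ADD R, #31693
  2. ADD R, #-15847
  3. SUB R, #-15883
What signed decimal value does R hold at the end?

Start: R = 1806 = 0000011100001110.
R = 1806 + 31693 = 33499; wraps to -32037 = 1000001011011011
R = -32037 + (-15847) = -47884; wraps to 17652 = 0100010011110100
R = 17652 − (-15883) = 33535; wraps to -32001 = 1000001011111111

-32001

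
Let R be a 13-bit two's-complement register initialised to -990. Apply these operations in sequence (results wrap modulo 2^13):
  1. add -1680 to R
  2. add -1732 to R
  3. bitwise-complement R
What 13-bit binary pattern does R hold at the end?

1000100110001

Start: R = -990 = 1110000100010.
R = -990 + (-1680) = -2670 = 1010110010010
R = -2670 + (-1732) = -4402; wraps to 3790 = 0111011001110
R = NOT 0111011001110 = 1000100110001 = -3791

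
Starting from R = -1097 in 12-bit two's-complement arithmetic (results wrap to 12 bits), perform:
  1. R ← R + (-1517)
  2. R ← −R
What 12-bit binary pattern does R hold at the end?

101000110110

Start: R = -1097 = 101110110111.
R = -1097 + (-1517) = -2614; wraps to 1482 = 010111001010
R = −(1482) = -1482 = 101000110110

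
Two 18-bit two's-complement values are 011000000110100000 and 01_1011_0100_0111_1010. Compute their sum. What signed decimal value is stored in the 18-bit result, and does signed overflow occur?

-51686; overflow

011000000110100000 = 98720 (signed)
01_1011_0100_0111_1010 → 011011010001111010 = 111738 (signed)
  011000000110100000
+ 011011010001111010
= 110011011000011010
Result 110011011000011010: MSB = 1 → 210458 − 262144 = -51686.
Both addends are non-negative but the stored result is negative: signed overflow. The true value 98720 + 111738 = 210458 lies outside [-131072, 131071].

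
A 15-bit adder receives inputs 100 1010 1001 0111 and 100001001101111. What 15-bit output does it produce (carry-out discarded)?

  100101010010111
+ 100001001101111
= 000110100000110  (discard carry-out 1)

000110100000110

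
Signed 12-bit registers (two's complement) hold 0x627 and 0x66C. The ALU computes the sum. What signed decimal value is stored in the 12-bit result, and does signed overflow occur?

0x627 = 011000100111 = 1575 (signed)
0x66C = 011001101100 = 1644 (signed)
  011000100111
+ 011001101100
= 110010010011
Result 110010010011: MSB = 1 → 3219 − 4096 = -877.
Both addends are non-negative but the stored result is negative: signed overflow. The true value 1575 + 1644 = 3219 lies outside [-2048, 2047].

-877; overflow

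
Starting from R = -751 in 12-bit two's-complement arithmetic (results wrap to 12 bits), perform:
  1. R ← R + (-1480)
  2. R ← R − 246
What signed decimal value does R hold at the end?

1619

Start: R = -751 = 110100010001.
R = -751 + (-1480) = -2231; wraps to 1865 = 011101001001
R = 1865 − 246 = 1619 = 011001010011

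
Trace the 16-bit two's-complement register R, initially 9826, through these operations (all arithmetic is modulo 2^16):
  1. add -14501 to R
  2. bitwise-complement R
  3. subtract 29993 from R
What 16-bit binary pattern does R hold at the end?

Start: R = 9826 = 0010011001100010.
R = 9826 + (-14501) = -4675 = 1110110110111101
R = NOT 1110110110111101 = 0001001001000010 = 4674
R = 4674 − 29993 = -25319 = 1001110100011001

1001110100011001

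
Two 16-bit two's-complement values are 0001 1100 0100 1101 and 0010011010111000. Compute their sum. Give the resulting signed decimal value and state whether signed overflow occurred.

0001 1100 0100 1101 → 0001110001001101 = 7245 (signed)
0010011010111000 = 9912 (signed)
  0001110001001101
+ 0010011010111000
= 0100001100000101
Result 0100001100000101: MSB = 0 → value 17157.
Both addends are non-negative and so is the stored result: no signed overflow.

17157; no overflow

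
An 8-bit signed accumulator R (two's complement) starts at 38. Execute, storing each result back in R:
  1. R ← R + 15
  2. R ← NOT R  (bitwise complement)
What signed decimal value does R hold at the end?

-54

Start: R = 38 = 00100110.
R = 38 + 15 = 53 = 00110101
R = NOT 00110101 = 11001010 = -54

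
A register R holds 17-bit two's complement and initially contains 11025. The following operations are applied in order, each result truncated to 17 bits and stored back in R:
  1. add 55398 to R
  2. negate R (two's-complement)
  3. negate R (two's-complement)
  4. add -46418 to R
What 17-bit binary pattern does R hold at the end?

00100111000100101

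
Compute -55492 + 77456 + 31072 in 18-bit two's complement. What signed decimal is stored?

53036

-55492 + 77456 = 21964 (000101010111001100)
21964 + 31072 = 53036 (001100111100101100)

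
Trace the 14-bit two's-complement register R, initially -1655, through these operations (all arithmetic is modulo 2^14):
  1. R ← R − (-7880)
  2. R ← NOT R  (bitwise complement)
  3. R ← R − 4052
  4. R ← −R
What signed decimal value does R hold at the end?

Start: R = -1655 = 11100110001001.
R = -1655 − (-7880) = 6225 = 01100001010001
R = NOT 01100001010001 = 10011110101110 = -6226
R = -6226 − 4052 = -10278; wraps to 6106 = 01011111011010
R = −(6106) = -6106 = 10100000100110

-6106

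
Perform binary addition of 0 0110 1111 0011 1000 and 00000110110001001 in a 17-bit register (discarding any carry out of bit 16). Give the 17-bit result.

00111110011000001

  00110111100111000
+ 00000110110001001
= 00111110011000001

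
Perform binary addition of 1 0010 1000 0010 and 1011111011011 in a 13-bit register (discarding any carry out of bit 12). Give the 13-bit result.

0101001011101

  1001010000010
+ 1011111011011
= 0101001011101  (discard carry-out 1)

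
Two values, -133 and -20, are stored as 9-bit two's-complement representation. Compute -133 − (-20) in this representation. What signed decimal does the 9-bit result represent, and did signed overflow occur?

-113; no overflow

-133 → 101111011
-20 → 111101100
Subtract via negate-and-add: invert 111101100 + 1 = 000010100 (i.e. 20).
  101111011
+ 000010100
= 110001111
Result 110001111: MSB = 1 → 399 − 512 = -113.
Addends (after negating the subtrahend) have opposite signs, so signed overflow cannot occur.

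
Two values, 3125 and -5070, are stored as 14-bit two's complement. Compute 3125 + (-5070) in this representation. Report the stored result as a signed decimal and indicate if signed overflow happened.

-1945; no overflow

3125 → 00110000110101
-5070 → 10110000110010
  00110000110101
+ 10110000110010
= 11100001100111
Result 11100001100111: MSB = 1 → 14439 − 16384 = -1945.
Addends have opposite signs, so signed overflow cannot occur.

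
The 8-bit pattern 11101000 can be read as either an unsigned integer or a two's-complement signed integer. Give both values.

unsigned = 232, signed = -24

Unsigned: 11101000 = 232.
Signed: MSB=1 → 232 − 256 = -24.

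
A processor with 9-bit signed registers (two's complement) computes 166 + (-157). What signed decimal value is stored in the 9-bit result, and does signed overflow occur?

9; no overflow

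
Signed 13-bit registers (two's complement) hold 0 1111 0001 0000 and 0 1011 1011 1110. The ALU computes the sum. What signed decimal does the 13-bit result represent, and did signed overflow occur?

0 1111 0001 0000 → 0111100010000 = 3856 (signed)
0 1011 1011 1110 → 0101110111110 = 3006 (signed)
  0111100010000
+ 0101110111110
= 1101011001110
Result 1101011001110: MSB = 1 → 6862 − 8192 = -1330.
Both addends are non-negative but the stored result is negative: signed overflow. The true value 3856 + 3006 = 6862 lies outside [-4096, 4095].

-1330; overflow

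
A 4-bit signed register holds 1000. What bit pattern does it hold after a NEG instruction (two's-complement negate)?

1000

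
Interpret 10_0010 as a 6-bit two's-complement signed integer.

-30

MSB is 1, so the value is negative.
Unsigned reading: 34. Subtract 2^6 = 64: 34 − 64 = -30.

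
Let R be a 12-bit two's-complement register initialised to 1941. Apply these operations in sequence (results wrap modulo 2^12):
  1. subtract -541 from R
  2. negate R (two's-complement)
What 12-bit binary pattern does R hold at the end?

011001001110

Start: R = 1941 = 011110010101.
R = 1941 − (-541) = 2482; wraps to -1614 = 100110110010
R = −(-1614) = 1614 = 011001001110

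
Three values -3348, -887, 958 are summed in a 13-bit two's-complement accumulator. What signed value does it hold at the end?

-3348 + (-887) = -4235 → wraps to 3957 (0111101110101)
3957 + 958 = 4915 → wraps to -3277 (1001100110011)

-3277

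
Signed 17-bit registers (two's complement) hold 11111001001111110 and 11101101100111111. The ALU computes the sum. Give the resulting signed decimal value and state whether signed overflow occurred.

-12867; no overflow

11111001001111110 = -3458 (signed)
11101101100111111 = -9409 (signed)
  11111001001111110
+ 11101101100111111
= 11100110110111101  (discard carry-out 1)
Result 11100110110111101: MSB = 1 → 118205 − 131072 = -12867.
Both addends are negative and so is the stored result: no signed overflow.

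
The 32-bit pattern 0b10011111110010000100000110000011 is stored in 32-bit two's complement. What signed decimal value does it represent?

MSB is 1, so the value is negative.
Invert: 01100000001101111011111001111100. Add 1: 01100000001101111011111001111101 = 1614265981. So the value is −1614265981.

-1614265981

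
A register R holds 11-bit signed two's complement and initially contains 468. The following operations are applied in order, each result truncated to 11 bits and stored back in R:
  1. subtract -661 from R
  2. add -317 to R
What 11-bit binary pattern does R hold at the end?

01100101100

Start: R = 468 = 00111010100.
R = 468 − (-661) = 1129; wraps to -919 = 10001101001
R = -919 + (-317) = -1236; wraps to 812 = 01100101100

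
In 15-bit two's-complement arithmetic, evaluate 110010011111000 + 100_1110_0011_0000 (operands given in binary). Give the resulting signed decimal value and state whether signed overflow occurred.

13096; overflow

110010011111000 = -6920 (signed)
100_1110_0011_0000 → 100111000110000 = -12752 (signed)
  110010011111000
+ 100111000110000
= 011001100101000  (discard carry-out 1)
Result 011001100101000: MSB = 0 → value 13096.
Both addends are negative but the stored result is non-negative: signed overflow. The true value -6920 + (-12752) = -19672 lies outside [-16384, 16383].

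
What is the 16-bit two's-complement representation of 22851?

0101100101000011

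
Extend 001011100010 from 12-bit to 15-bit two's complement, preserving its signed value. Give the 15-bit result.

000001011100010

MSB of 001011100010 is 0; replicate it into the new high bits.
000|001011100010 → 000001011100010 (still 738).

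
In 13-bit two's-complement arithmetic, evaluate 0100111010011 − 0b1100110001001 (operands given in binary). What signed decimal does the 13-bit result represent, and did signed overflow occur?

0100111010011 = 2515 (signed)
0b1100110001001 → 1100110001001 = -1655 (signed)
Subtract via negate-and-add: invert 1100110001001 + 1 = 0011001110111 (i.e. 1655).
  0100111010011
+ 0011001110111
= 1000001001010
Result 1000001001010: MSB = 1 → 4170 − 8192 = -4022.
Both addends (after negating the subtrahend) are non-negative but the stored result is negative: signed overflow. The true value 2515 − (-1655) = 4170 lies outside [-4096, 4095].

-4022; overflow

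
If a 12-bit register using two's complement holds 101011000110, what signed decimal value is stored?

MSB is 1, so the value is negative.
Unsigned reading: 2758. Subtract 2^12 = 4096: 2758 − 4096 = -1338.

-1338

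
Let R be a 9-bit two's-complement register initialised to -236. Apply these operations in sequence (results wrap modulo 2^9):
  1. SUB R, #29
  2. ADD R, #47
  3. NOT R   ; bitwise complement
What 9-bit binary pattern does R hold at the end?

Start: R = -236 = 100010100.
R = -236 − 29 = -265; wraps to 247 = 011110111
R = 247 + 47 = 294; wraps to -218 = 100100110
R = NOT 100100110 = 011011001 = 217

011011001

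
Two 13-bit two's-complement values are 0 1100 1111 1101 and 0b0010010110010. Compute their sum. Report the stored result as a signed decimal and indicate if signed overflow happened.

0 1100 1111 1101 → 0110011111101 = 3325 (signed)
0b0010010110010 → 0010010110010 = 1202 (signed)
  0110011111101
+ 0010010110010
= 1000110101111
Result 1000110101111: MSB = 1 → 4527 − 8192 = -3665.
Both addends are non-negative but the stored result is negative: signed overflow. The true value 3325 + 1202 = 4527 lies outside [-4096, 4095].

-3665; overflow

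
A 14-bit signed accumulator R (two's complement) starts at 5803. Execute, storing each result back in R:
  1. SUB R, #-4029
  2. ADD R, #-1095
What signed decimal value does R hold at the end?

Start: R = 5803 = 01011010101011.
R = 5803 − (-4029) = 9832; wraps to -6552 = 10011001101000
R = -6552 + (-1095) = -7647 = 10001000100001

-7647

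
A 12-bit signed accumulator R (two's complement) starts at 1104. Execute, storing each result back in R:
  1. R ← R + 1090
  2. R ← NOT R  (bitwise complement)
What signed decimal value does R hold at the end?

1901

Start: R = 1104 = 010001010000.
R = 1104 + 1090 = 2194; wraps to -1902 = 100010010010
R = NOT 100010010010 = 011101101101 = 1901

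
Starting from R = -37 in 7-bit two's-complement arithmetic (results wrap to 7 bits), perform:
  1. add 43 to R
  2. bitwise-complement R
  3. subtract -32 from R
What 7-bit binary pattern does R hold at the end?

Start: R = -37 = 1011011.
R = -37 + 43 = 6 = 0000110
R = NOT 0000110 = 1111001 = -7
R = -7 − (-32) = 25 = 0011001

0011001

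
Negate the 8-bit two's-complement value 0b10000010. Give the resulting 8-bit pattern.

01111110

Invert: 01111101. Add 1: 01111110.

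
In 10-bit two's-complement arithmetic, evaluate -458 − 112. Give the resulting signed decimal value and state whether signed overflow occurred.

454; overflow

-458 → 1000110110
112 → 0001110000
Subtract via negate-and-add: invert 0001110000 + 1 = 1110010000 (i.e. -112).
  1000110110
+ 1110010000
= 0111000110  (discard carry-out 1)
Result 0111000110: MSB = 0 → value 454.
Both addends (after negating the subtrahend) are negative but the stored result is non-negative: signed overflow. The true value -458 − 112 = -570 lies outside [-512, 511].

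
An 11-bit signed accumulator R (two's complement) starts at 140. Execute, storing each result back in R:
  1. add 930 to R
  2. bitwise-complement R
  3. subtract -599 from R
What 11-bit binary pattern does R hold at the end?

11000101000

Start: R = 140 = 00010001100.
R = 140 + 930 = 1070; wraps to -978 = 10000101110
R = NOT 10000101110 = 01111010001 = 977
R = 977 − (-599) = 1576; wraps to -472 = 11000101000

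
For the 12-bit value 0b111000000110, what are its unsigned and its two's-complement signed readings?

Unsigned: 111000000110 = 3590.
Signed: MSB=1 → 3590 − 4096 = -506.

unsigned = 3590, signed = -506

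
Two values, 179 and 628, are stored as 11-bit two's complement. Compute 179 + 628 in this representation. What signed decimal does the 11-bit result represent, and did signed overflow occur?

807; no overflow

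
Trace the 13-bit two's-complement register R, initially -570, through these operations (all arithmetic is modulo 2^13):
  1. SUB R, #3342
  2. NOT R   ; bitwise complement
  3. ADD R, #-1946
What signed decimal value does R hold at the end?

1965

Start: R = -570 = 1110111000110.
R = -570 − 3342 = -3912 = 1000010111000
R = NOT 1000010111000 = 0111101000111 = 3911
R = 3911 + (-1946) = 1965 = 0011110101101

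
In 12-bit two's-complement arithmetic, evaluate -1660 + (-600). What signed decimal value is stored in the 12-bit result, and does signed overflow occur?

1836; overflow

-1660 → 100110000100
-600 → 110110101000
  100110000100
+ 110110101000
= 011100101100  (discard carry-out 1)
Result 011100101100: MSB = 0 → value 1836.
Both addends are negative but the stored result is non-negative: signed overflow. The true value -1660 + (-600) = -2260 lies outside [-2048, 2047].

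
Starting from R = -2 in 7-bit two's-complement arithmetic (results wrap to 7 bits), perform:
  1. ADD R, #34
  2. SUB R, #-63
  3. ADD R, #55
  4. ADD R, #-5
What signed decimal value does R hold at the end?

17

Start: R = -2 = 1111110.
R = -2 + 34 = 32 = 0100000
R = 32 − (-63) = 95; wraps to -33 = 1011111
R = -33 + 55 = 22 = 0010110
R = 22 + (-5) = 17 = 0010001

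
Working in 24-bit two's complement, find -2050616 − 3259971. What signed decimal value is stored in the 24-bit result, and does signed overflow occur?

-2050616 → 111000001011010111001000
3259971 → 001100011011111001000011
Subtract via negate-and-add: invert 001100011011111001000011 + 1 = 110011100100000110111101 (i.e. -3259971).
  111000001011010111001000
+ 110011100100000110111101
= 101011101111011110000101  (discard carry-out 1)
Result 101011101111011110000101: MSB = 1 → 11466629 − 16777216 = -5310587.
Both addends (after negating the subtrahend) are negative and so is the stored result: no signed overflow.

-5310587; no overflow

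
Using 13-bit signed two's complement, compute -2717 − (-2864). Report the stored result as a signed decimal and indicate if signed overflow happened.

147; no overflow

-2717 → 1010101100011
-2864 → 1010011010000
Subtract via negate-and-add: invert 1010011010000 + 1 = 0101100110000 (i.e. 2864).
  1010101100011
+ 0101100110000
= 0000010010011  (discard carry-out 1)
Result 0000010010011: MSB = 0 → value 147.
Addends (after negating the subtrahend) have opposite signs, so signed overflow cannot occur.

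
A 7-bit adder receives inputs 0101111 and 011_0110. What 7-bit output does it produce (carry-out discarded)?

1100101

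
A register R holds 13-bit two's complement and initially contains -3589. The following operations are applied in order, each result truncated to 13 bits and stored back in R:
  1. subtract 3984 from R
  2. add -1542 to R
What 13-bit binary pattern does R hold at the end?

1110001100101

Start: R = -3589 = 1000111111011.
R = -3589 − 3984 = -7573; wraps to 619 = 0001001101011
R = 619 + (-1542) = -923 = 1110001100101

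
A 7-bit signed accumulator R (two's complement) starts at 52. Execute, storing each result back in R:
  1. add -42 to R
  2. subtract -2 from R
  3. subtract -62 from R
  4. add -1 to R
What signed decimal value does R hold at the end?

-55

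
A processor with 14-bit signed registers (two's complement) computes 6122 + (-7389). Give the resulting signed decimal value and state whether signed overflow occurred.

6122 → 01011111101010
-7389 → 10001100100011
  01011111101010
+ 10001100100011
= 11101100001101
Result 11101100001101: MSB = 1 → 15117 − 16384 = -1267.
Addends have opposite signs, so signed overflow cannot occur.

-1267; no overflow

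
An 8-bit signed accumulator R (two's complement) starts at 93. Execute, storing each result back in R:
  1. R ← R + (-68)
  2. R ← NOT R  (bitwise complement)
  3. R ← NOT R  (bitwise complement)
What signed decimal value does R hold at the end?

25

Start: R = 93 = 01011101.
R = 93 + (-68) = 25 = 00011001
R = NOT 00011001 = 11100110 = -26
R = NOT 11100110 = 00011001 = 25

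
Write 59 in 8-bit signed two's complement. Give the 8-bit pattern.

59 is non-negative, so write it directly in 8 bits: 00111011.

00111011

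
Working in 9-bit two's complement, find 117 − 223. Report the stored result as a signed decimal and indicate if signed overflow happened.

117 → 001110101
223 → 011011111
Subtract via negate-and-add: invert 011011111 + 1 = 100100001 (i.e. -223).
  001110101
+ 100100001
= 110010110
Result 110010110: MSB = 1 → 406 − 512 = -106.
Addends (after negating the subtrahend) have opposite signs, so signed overflow cannot occur.

-106; no overflow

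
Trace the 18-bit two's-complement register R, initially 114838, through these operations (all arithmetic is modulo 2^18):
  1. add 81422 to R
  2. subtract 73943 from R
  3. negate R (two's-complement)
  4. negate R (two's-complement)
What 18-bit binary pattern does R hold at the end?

Start: R = 114838 = 011100000010010110.
R = 114838 + 81422 = 196260; wraps to -65884 = 101111111010100100
R = -65884 − 73943 = -139827; wraps to 122317 = 011101110111001101
R = −(122317) = -122317 = 100010001000110011
R = −(-122317) = 122317 = 011101110111001101

011101110111001101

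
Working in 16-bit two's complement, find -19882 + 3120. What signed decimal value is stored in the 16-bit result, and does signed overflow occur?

-19882 → 1011001001010110
3120 → 0000110000110000
  1011001001010110
+ 0000110000110000
= 1011111010000110
Result 1011111010000110: MSB = 1 → 48774 − 65536 = -16762.
Addends have opposite signs, so signed overflow cannot occur.

-16762; no overflow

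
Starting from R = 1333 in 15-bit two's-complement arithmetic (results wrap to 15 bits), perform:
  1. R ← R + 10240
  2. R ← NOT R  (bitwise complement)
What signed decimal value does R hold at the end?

-11574

Start: R = 1333 = 000010100110101.
R = 1333 + 10240 = 11573 = 010110100110101
R = NOT 010110100110101 = 101001011001010 = -11574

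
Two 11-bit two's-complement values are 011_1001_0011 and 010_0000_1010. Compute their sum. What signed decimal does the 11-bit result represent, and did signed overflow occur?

-611; overflow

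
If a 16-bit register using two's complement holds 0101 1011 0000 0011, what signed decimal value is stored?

23299

MSB is 0, so the value is non-negative: 0101101100000011 = 23299.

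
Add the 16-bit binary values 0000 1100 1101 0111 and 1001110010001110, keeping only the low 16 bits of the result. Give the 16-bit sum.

  0000110011010111
+ 1001110010001110
= 1010100101100101

1010100101100101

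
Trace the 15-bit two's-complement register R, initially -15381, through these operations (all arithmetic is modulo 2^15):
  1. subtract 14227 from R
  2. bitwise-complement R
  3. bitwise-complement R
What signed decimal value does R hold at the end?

Start: R = -15381 = 100001111101011.
R = -15381 − 14227 = -29608; wraps to 3160 = 000110001011000
R = NOT 000110001011000 = 111001110100111 = -3161
R = NOT 111001110100111 = 000110001011000 = 3160

3160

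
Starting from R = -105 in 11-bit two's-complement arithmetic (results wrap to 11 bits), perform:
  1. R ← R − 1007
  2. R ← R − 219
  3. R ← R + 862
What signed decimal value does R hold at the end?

-469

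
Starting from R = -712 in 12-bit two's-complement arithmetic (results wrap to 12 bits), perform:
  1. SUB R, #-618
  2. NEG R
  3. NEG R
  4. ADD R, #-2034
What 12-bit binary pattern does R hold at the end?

011110110000

Start: R = -712 = 110100111000.
R = -712 − (-618) = -94 = 111110100010
R = −(-94) = 94 = 000001011110
R = −(94) = -94 = 111110100010
R = -94 + (-2034) = -2128; wraps to 1968 = 011110110000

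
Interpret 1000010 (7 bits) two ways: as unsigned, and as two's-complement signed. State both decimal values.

unsigned = 66, signed = -62

Unsigned: 1000010 = 66.
Signed: MSB=1 → 66 − 128 = -62.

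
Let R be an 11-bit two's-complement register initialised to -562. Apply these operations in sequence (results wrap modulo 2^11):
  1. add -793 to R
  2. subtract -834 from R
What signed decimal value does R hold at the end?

-521

Start: R = -562 = 10111001110.
R = -562 + (-793) = -1355; wraps to 693 = 01010110101
R = 693 − (-834) = 1527; wraps to -521 = 10111110111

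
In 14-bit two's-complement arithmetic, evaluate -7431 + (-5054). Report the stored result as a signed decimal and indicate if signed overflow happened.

3899; overflow

-7431 → 10001011111001
-5054 → 10110001000010
  10001011111001
+ 10110001000010
= 00111100111011  (discard carry-out 1)
Result 00111100111011: MSB = 0 → value 3899.
Both addends are negative but the stored result is non-negative: signed overflow. The true value -7431 + (-5054) = -12485 lies outside [-8192, 8191].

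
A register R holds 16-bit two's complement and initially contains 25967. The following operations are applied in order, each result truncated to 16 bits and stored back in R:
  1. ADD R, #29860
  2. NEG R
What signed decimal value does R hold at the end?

9709

Start: R = 25967 = 0110010101101111.
R = 25967 + 29860 = 55827; wraps to -9709 = 1101101000010011
R = −(-9709) = 9709 = 0010010111101101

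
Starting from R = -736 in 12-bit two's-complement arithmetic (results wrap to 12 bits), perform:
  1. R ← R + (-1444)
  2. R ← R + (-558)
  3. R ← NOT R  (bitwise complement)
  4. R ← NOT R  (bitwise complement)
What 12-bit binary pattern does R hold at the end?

Start: R = -736 = 110100100000.
R = -736 + (-1444) = -2180; wraps to 1916 = 011101111100
R = 1916 + (-558) = 1358 = 010101001110
R = NOT 010101001110 = 101010110001 = -1359
R = NOT 101010110001 = 010101001110 = 1358

010101001110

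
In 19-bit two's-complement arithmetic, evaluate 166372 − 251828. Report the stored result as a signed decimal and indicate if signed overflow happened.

166372 → 0101000100111100100
251828 → 0111101011110110100
Subtract via negate-and-add: invert 0111101011110110100 + 1 = 1000010100001001100 (i.e. -251828).
  0101000100111100100
+ 1000010100001001100
= 1101011001000110000
Result 1101011001000110000: MSB = 1 → 438832 − 524288 = -85456.
Addends (after negating the subtrahend) have opposite signs, so signed overflow cannot occur.

-85456; no overflow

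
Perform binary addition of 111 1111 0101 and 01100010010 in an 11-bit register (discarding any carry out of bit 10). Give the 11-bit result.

01100000111

  11111110101
+ 01100010010
= 01100000111  (discard carry-out 1)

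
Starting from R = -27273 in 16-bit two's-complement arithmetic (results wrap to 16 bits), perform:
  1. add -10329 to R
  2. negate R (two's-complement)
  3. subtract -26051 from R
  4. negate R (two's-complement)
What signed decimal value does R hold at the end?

Start: R = -27273 = 1001010101110111.
R = -27273 + (-10329) = -37602; wraps to 27934 = 0110110100011110
R = −(27934) = -27934 = 1001001011100010
R = -27934 − (-26051) = -1883 = 1111100010100101
R = −(-1883) = 1883 = 0000011101011011

1883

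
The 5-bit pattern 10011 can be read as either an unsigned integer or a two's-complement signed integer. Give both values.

Unsigned: 10011 = 19.
Signed: MSB=1 → 19 − 32 = -13.

unsigned = 19, signed = -13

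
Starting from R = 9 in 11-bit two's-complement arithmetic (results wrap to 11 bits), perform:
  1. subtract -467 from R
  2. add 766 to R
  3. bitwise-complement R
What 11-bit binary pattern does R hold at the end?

01100100101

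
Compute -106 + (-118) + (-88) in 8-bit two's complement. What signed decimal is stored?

-106 + (-118) = -224 → wraps to 32 (00100000)
32 + (-88) = -56 (11001000)

-56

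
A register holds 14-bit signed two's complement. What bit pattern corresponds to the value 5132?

01010000001100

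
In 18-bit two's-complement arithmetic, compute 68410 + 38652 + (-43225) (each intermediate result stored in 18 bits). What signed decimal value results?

68410 + 38652 = 107062 (011010001000110110)
107062 + (-43225) = 63837 (001111100101011101)

63837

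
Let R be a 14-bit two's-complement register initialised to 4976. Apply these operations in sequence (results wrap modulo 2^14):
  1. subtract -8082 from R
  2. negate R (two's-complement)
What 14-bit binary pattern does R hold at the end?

00110011111110

Start: R = 4976 = 01001101110000.
R = 4976 − (-8082) = 13058; wraps to -3326 = 11001100000010
R = −(-3326) = 3326 = 00110011111110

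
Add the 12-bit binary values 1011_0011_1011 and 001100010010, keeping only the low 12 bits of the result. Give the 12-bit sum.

  101100111011
+ 001100010010
= 111001001101

111001001101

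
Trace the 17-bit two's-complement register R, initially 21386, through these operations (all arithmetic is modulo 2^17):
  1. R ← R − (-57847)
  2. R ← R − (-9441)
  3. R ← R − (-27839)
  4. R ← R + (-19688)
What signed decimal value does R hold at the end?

Start: R = 21386 = 00101001110001010.
R = 21386 − (-57847) = 79233; wraps to -51839 = 10011010110000001
R = -51839 − (-9441) = -42398 = 10101101001100010
R = -42398 − (-27839) = -14559 = 11100011100100001
R = -14559 + (-19688) = -34247 = 10111101000111001

-34247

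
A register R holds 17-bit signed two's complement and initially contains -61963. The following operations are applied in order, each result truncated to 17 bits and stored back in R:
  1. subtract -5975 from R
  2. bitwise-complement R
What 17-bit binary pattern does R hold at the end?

Start: R = -61963 = 10000110111110101.
R = -61963 − (-5975) = -55988 = 10010010101001100
R = NOT 10010010101001100 = 01101101010110011 = 55987

01101101010110011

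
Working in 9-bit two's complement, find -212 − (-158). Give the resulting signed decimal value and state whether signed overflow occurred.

-212 → 100101100
-158 → 101100010
Subtract via negate-and-add: invert 101100010 + 1 = 010011110 (i.e. 158).
  100101100
+ 010011110
= 111001010
Result 111001010: MSB = 1 → 458 − 512 = -54.
Addends (after negating the subtrahend) have opposite signs, so signed overflow cannot occur.

-54; no overflow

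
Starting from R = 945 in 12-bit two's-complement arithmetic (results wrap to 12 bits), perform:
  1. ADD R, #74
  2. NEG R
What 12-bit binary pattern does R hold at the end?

110000000101

Start: R = 945 = 001110110001.
R = 945 + 74 = 1019 = 001111111011
R = −(1019) = -1019 = 110000000101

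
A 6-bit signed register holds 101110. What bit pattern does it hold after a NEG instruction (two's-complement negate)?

Invert: 010001. Add 1: 010010.
Check: 101110 = -18, 010010 = 18.

010010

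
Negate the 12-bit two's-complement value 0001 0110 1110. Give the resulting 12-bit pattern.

111010010010

Invert: 111010010001. Add 1: 111010010010.
Check: 000101101110 = 366, 111010010010 = -366.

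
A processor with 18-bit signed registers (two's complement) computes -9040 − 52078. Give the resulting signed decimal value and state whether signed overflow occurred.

-9040 → 111101110010110000
52078 → 001100101101101110
Subtract via negate-and-add: invert 001100101101101110 + 1 = 110011010010010010 (i.e. -52078).
  111101110010110000
+ 110011010010010010
= 110001000101000010  (discard carry-out 1)
Result 110001000101000010: MSB = 1 → 201026 − 262144 = -61118.
Both addends (after negating the subtrahend) are negative and so is the stored result: no signed overflow.

-61118; no overflow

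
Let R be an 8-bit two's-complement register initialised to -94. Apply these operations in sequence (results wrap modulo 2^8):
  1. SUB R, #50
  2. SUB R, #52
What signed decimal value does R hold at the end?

60

Start: R = -94 = 10100010.
R = -94 − 50 = -144; wraps to 112 = 01110000
R = 112 − 52 = 60 = 00111100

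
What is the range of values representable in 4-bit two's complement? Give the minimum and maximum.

min = -8, max = 7

Minimum: −2^3 = -8.
Maximum: 2^3 − 1 = 7.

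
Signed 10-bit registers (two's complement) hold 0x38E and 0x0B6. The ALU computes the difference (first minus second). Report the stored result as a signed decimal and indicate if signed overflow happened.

0x38E = 1110001110 = -114 (signed)
0x0B6 = 0010110110 = 182 (signed)
Subtract via negate-and-add: invert 0010110110 + 1 = 1101001010 (i.e. -182).
  1110001110
+ 1101001010
= 1011011000  (discard carry-out 1)
Result 1011011000: MSB = 1 → 728 − 1024 = -296.
Both addends (after negating the subtrahend) are negative and so is the stored result: no signed overflow.

-296; no overflow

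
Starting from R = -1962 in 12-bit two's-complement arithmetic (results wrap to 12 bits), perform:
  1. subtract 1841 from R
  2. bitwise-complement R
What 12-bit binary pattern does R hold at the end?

Start: R = -1962 = 100001010110.
R = -1962 − 1841 = -3803; wraps to 293 = 000100100101
R = NOT 000100100101 = 111011011010 = -294

111011011010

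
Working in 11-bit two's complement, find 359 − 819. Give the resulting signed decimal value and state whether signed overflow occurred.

359 → 00101100111
819 → 01100110011
Subtract via negate-and-add: invert 01100110011 + 1 = 10011001101 (i.e. -819).
  00101100111
+ 10011001101
= 11000110100
Result 11000110100: MSB = 1 → 1588 − 2048 = -460.
Addends (after negating the subtrahend) have opposite signs, so signed overflow cannot occur.

-460; no overflow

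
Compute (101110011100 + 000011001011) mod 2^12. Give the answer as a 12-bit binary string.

110001100111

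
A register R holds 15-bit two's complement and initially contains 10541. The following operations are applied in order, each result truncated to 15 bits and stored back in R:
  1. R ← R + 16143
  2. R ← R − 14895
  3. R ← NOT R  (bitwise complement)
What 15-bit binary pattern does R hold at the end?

101000111110010

Start: R = 10541 = 010100100101101.
R = 10541 + 16143 = 26684; wraps to -6084 = 110100000111100
R = -6084 − 14895 = -20979; wraps to 11789 = 010111000001101
R = NOT 010111000001101 = 101000111110010 = -11790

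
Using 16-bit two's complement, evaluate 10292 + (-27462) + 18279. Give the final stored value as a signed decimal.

1109

10292 + (-27462) = -17170 (1011110011101110)
-17170 + 18279 = 1109 (0000010001010101)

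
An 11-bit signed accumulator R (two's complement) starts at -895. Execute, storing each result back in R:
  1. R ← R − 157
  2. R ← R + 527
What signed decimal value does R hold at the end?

-525

Start: R = -895 = 10010000001.
R = -895 − 157 = -1052; wraps to 996 = 01111100100
R = 996 + 527 = 1523; wraps to -525 = 10111110011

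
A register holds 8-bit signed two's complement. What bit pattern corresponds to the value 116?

01110100

116 is non-negative, so write it directly in 8 bits: 01110100.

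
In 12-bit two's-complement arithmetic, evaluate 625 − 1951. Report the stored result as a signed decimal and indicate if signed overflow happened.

-1326; no overflow

625 → 001001110001
1951 → 011110011111
Subtract via negate-and-add: invert 011110011111 + 1 = 100001100001 (i.e. -1951).
  001001110001
+ 100001100001
= 101011010010
Result 101011010010: MSB = 1 → 2770 − 4096 = -1326.
Addends (after negating the subtrahend) have opposite signs, so signed overflow cannot occur.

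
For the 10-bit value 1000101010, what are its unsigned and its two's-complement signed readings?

unsigned = 554, signed = -470

Unsigned: 1000101010 = 554.
Signed: MSB=1 → 554 − 1024 = -470.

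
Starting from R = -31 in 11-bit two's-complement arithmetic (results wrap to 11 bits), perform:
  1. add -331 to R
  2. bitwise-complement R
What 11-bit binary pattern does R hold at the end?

Start: R = -31 = 11111100001.
R = -31 + (-331) = -362 = 11010010110
R = NOT 11010010110 = 00101101001 = 361

00101101001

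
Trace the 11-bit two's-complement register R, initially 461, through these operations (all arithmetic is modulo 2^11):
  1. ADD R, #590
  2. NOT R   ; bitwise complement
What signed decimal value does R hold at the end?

996

Start: R = 461 = 00111001101.
R = 461 + 590 = 1051; wraps to -997 = 10000011011
R = NOT 10000011011 = 01111100100 = 996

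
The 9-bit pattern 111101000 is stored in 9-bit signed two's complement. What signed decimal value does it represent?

-24

MSB is 1, so the value is negative.
Invert: 000010111. Add 1: 000011000 = 24. So the value is −24.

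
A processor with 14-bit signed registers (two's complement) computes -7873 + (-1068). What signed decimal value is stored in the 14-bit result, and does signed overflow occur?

-7873 → 10000100111111
-1068 → 11101111010100
  10000100111111
+ 11101111010100
= 01110100010011  (discard carry-out 1)
Result 01110100010011: MSB = 0 → value 7443.
Both addends are negative but the stored result is non-negative: signed overflow. The true value -7873 + (-1068) = -8941 lies outside [-8192, 8191].

7443; overflow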